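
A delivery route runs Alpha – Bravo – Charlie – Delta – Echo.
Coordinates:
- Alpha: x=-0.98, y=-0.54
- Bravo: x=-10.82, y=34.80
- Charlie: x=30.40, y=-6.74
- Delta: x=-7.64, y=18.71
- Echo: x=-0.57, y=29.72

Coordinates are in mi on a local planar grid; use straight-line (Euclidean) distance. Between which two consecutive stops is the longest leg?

Bravo–Charlie

Leg distances:
Alpha→Bravo: 36.7 mi
Bravo→Charlie: 58.5 mi
Charlie→Delta: 45.8 mi
Delta→Echo: 13.1 mi
The longest leg is Bravo–Charlie at 58.5 mi.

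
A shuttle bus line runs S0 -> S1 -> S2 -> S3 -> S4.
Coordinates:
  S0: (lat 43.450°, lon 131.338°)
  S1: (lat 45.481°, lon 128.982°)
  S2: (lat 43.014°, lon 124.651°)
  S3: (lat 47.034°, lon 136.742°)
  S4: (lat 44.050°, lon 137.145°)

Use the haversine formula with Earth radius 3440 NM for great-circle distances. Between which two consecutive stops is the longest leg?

S2–S3

Leg distances:
S0→S1: 158.3 NM
S1→S2: 237.9 NM
S2→S3: 566.2 NM
S3→S4: 180.0 NM
The longest leg is S2–S3 at 566.2 NM.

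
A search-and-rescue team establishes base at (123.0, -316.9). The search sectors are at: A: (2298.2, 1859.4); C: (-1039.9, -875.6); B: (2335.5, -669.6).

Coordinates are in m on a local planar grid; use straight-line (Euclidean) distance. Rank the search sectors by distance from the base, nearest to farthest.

C, B, A

Distance from the base at (123.0, -316.9) to each:
C (-1039.9, -875.6): 1290.1 m
B (2335.5, -669.6): 2240.4 m
A (2298.2, 1859.4): 3077.0 m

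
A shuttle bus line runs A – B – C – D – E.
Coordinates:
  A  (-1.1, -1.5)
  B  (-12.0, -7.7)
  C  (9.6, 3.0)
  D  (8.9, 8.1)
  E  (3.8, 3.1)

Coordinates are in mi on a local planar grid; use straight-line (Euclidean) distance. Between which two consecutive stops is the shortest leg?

C–D

Leg distances:
A→B: 12.5 mi
B→C: 24.1 mi
C→D: 5.1 mi
D→E: 7.1 mi
The shortest leg is C–D at 5.1 mi.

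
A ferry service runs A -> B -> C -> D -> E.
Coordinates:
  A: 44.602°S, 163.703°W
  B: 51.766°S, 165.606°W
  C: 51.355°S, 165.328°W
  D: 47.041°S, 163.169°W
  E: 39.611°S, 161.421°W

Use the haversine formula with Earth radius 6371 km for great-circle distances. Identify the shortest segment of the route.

B–C

Leg distances:
A→B: 808.9 km
B→C: 49.6 km
C→D: 504.6 km
D→E: 838.1 km
The shortest leg is B–C at 49.6 km.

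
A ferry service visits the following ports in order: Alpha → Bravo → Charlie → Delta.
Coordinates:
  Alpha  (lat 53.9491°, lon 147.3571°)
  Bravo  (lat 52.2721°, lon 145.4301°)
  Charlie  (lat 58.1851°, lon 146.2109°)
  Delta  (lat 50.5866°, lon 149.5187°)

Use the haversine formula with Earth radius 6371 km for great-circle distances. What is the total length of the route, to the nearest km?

Leg distances:
Alpha→Bravo: 226.5 km  (cumulative 226.5 km)
Bravo→Charlie: 659.3 km  (cumulative 885.9 km)
Charlie→Delta: 871.4 km  (cumulative 1757.2 km)
Total route length ≈ 1757 km.

1757 km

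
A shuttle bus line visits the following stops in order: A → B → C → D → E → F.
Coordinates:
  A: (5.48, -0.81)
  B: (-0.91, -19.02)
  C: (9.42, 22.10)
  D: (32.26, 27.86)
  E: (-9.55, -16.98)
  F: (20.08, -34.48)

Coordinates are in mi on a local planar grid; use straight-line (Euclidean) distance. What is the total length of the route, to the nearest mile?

Leg distances:
A→B: 19.3 mi  (cumulative 19.3 mi)
B→C: 42.4 mi  (cumulative 61.7 mi)
C→D: 23.6 mi  (cumulative 85.3 mi)
D→E: 61.3 mi  (cumulative 146.6 mi)
E→F: 34.4 mi  (cumulative 181.0 mi)
Total route length ≈ 181 mi.

181 mi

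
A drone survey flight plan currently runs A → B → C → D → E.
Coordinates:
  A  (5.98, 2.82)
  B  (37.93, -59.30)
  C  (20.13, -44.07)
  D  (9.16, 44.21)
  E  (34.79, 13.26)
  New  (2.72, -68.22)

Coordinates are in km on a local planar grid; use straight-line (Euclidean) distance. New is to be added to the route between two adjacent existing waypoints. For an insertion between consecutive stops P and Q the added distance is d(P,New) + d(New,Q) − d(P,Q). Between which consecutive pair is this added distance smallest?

Added distance for inserting New between each consecutive pair:
A–B: 37.6 km
B–C: 42.7 km
C–D: 53.4 km
D–E: 160.0 km
Smallest added distance is 37.6 km, inserting between A and B.

between A and B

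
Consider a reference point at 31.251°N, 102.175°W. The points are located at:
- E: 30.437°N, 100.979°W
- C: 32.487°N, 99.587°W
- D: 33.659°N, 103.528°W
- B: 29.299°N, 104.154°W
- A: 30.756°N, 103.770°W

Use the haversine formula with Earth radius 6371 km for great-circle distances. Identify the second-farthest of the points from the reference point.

Distances from the reference point (31.251°N, 102.175°W):
D: 296.3 km
B: 288.5 km
C: 280.4 km
A: 161.7 km
E: 145.7 km
The second-farthest is B at 288.5 km.

B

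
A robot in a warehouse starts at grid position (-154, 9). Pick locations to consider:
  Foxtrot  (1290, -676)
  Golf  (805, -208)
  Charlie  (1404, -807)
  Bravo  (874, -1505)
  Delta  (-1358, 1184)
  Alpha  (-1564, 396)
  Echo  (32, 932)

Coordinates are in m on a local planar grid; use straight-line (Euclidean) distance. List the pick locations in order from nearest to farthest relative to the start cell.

Distance from the start cell at (-154, 9) to each:
Echo (32, 932): 941.6 m
Golf (805, -208): 983.2 m
Alpha (-1564, 396): 1462.1 m
Foxtrot (1290, -676): 1598.2 m
Delta (-1358, 1184): 1682.3 m
Charlie (1404, -807): 1758.8 m
Bravo (874, -1505): 1830.0 m

Echo, Golf, Alpha, Foxtrot, Delta, Charlie, Bravo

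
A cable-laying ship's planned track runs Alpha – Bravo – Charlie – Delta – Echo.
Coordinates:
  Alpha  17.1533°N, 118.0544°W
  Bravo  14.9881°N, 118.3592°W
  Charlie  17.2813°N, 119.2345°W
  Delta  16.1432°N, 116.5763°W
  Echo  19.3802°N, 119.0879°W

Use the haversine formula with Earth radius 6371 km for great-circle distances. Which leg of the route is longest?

Leg distances:
Alpha→Bravo: 243.0 km
Bravo→Charlie: 271.6 km
Charlie→Delta: 310.1 km
Delta→Echo: 447.5 km
The longest leg is Delta–Echo at 447.5 km.

Delta–Echo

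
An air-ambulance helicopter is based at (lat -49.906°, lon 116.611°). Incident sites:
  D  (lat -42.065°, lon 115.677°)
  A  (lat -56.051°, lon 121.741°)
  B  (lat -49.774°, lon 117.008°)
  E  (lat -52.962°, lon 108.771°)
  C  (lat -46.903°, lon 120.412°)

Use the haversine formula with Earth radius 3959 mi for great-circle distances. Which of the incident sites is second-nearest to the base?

C

Distances from the base ((lat -49.906°, lon 116.611°)):
B: 19.9 mi
C: 271.0 mi
E: 398.0 mi
A: 474.9 mi
D: 543.6 mi
The second-nearest is C at 271.0 mi.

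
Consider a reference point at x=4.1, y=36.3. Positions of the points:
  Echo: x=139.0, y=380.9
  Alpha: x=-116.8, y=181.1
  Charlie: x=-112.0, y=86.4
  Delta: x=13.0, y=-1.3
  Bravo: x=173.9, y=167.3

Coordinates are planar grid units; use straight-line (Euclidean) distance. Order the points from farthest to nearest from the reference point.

Computing each straight-line distance from x=4.1, y=36.3:
Echo x=139.0, y=380.9: 370.1
Bravo x=173.9, y=167.3: 214.5
Alpha x=-116.8, y=181.1: 188.6
Charlie x=-112.0, y=86.4: 126.4
Delta x=13.0, y=-1.3: 38.6

Echo, Bravo, Alpha, Charlie, Delta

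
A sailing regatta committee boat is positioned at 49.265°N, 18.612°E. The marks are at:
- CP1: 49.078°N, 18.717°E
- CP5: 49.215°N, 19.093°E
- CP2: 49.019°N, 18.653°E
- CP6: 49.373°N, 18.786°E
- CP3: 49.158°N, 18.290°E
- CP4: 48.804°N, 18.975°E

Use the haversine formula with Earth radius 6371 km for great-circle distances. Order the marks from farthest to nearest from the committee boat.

CP4, CP5, CP2, CP3, CP1, CP6

Distance from the committee boat at 49.265°N, 18.612°E to each:
CP4 48.804°N, 18.975°E: 57.7 km
CP5 49.215°N, 19.093°E: 35.4 km
CP2 49.019°N, 18.653°E: 27.5 km
CP3 49.158°N, 18.290°E: 26.2 km
CP1 49.078°N, 18.717°E: 22.2 km
CP6 49.373°N, 18.786°E: 17.4 km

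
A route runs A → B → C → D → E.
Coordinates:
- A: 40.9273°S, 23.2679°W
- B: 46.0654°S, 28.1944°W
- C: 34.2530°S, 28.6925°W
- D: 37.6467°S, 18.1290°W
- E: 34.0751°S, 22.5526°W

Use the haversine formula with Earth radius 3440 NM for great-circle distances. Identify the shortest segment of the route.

Leg distances:
A→B: 375.6 NM
B→C: 709.6 NM
C→D: 552.0 NM
D→E: 303.8 NM
The shortest leg is D–E at 303.8 NM.

D–E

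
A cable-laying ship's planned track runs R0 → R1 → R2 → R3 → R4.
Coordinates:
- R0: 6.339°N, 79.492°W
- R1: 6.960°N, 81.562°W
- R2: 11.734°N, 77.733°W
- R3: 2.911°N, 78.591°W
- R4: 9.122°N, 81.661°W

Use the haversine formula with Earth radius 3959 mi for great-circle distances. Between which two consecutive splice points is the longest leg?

Leg distances:
R0→R1: 148.4 mi
R1→R2: 420.6 mi
R2→R3: 612.5 mi
R3→R4: 478.2 mi
The longest leg is R2–R3 at 612.5 mi.

R2–R3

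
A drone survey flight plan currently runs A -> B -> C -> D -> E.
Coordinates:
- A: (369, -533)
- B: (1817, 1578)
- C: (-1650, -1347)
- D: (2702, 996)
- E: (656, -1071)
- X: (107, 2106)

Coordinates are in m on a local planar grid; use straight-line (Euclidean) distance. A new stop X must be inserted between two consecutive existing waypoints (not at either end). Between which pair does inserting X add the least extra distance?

Added distance for inserting X between each consecutive pair:
A–B: 1881.7 m
B–C: 1127.9 m
C–D: 1754.1 m
D–E: 3138.2 m
Smallest added distance is 1127.9 m, inserting between B and C.

between B and C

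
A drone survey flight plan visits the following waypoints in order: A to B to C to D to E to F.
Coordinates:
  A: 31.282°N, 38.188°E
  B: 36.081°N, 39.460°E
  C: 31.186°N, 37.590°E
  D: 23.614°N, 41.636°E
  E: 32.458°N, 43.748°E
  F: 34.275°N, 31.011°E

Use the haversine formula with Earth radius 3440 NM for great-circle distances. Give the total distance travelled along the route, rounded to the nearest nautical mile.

Leg distances:
A→B: 295.0 NM  (cumulative 295.0 NM)
B→C: 308.4 NM  (cumulative 603.4 NM)
C→D: 503.1 NM  (cumulative 1106.5 NM)
D→E: 542.6 NM  (cumulative 1649.1 NM)
E→F: 647.5 NM  (cumulative 2296.6 NM)
Total route length ≈ 2297 NM.

2297 NM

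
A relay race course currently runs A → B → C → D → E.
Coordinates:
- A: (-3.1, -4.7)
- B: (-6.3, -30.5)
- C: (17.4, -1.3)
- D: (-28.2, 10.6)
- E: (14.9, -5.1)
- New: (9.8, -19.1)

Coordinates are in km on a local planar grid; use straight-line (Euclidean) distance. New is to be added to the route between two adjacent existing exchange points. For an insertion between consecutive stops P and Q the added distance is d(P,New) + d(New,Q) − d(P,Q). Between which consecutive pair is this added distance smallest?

Added distance for inserting New between each consecutive pair:
A–B: 13.1 km
B–C: 1.5 km
C–D: 20.5 km
D–E: 17.3 km
Smallest added distance is 1.5 km, inserting between B and C.

between B and C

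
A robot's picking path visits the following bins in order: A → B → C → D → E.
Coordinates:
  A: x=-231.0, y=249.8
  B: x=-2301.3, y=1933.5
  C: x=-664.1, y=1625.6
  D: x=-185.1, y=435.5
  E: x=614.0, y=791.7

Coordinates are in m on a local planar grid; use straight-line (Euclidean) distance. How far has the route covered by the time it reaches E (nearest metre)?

6492 m

Leg distances:
A→B: 2668.5 m  (cumulative 2668.5 m)
B→C: 1665.9 m  (cumulative 4334.4 m)
C→D: 1282.9 m  (cumulative 5617.3 m)
D→E: 874.9 m  (cumulative 6492.2 m)
Cumulative distance at E ≈ 6492 m.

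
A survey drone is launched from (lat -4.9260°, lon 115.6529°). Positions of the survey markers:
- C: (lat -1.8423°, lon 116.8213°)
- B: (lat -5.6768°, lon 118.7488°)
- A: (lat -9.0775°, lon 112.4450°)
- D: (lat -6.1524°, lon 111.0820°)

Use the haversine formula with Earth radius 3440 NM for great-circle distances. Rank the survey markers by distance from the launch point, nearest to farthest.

B, C, D, A

Distances from the launch point:
B (lat -5.6768°, lon 118.7488°): 190.5 NM
C (lat -1.8423°, lon 116.8213°): 197.9 NM
D (lat -6.1524°, lon 111.0820°): 282.9 NM
A (lat -9.0775°, lon 112.4450°): 314.1 NM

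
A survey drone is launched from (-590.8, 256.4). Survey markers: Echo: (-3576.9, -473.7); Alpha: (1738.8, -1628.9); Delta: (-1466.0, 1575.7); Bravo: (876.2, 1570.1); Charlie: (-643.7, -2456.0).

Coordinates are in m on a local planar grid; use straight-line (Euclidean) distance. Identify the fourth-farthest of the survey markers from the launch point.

Distances from the launch point ((-590.8, 256.4)):
Echo: 3074.1 m
Alpha: 2996.9 m
Charlie: 2712.9 m
Bravo: 1969.2 m
Delta: 1583.2 m
The fourth-farthest is Bravo at 1969.2 m.

Bravo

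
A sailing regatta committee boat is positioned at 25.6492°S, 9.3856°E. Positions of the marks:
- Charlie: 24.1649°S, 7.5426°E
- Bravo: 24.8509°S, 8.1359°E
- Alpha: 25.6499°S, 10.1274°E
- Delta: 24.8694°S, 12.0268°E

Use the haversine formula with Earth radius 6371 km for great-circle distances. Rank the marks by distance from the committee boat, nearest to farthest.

Computing each great-circle distance from 25.6492°S, 9.3856°E:
Alpha 25.6499°S, 10.1274°E: 74.4 km
Bravo 24.8509°S, 8.1359°E: 153.9 km
Charlie 24.1649°S, 7.5426°E: 248.6 km
Delta 24.8694°S, 12.0268°E: 279.4 km

Alpha, Bravo, Charlie, Delta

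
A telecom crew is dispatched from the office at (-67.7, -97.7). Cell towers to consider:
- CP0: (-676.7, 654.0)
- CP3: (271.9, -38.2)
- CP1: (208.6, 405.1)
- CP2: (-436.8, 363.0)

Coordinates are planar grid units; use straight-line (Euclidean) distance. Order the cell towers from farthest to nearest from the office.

CP0, CP2, CP1, CP3

Computing each straight-line distance from (-67.7, -97.7):
CP0 (-676.7, 654.0): 967.4
CP2 (-436.8, 363.0): 590.3
CP1 (208.6, 405.1): 573.7
CP3 (271.9, -38.2): 344.8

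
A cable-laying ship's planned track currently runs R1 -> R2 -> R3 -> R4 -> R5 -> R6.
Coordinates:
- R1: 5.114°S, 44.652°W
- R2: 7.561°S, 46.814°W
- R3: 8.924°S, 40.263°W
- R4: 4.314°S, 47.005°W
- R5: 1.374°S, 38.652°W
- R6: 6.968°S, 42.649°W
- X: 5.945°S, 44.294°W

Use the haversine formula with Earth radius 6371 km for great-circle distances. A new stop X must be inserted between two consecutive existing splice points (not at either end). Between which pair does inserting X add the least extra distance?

Added distance for inserting X between each consecutive pair:
R1–R2: 69.7 km
R2–R3: 148.9 km
R3–R4: 1.2 km
R4–R5: 173.6 km
R5–R6: 257.0 km
Smallest added distance is 1.2 km, inserting between R3 and R4.

between R3 and R4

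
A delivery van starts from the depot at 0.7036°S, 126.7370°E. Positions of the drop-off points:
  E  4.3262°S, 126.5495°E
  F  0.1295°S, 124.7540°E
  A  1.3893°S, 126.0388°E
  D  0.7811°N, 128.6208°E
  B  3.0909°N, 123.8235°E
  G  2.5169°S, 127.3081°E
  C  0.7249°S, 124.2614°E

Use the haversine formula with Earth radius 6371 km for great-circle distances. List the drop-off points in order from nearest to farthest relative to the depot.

Computing each great-circle distance from 0.7036°S, 126.7370°E:
A 1.3893°S, 126.0388°E: 108.8 km
G 2.5169°S, 127.3081°E: 211.4 km
F 0.1295°S, 124.7540°E: 229.5 km
D 0.7811°N, 128.6208°E: 266.7 km
C 0.7249°S, 124.2614°E: 275.3 km
E 4.3262°S, 126.5495°E: 403.4 km
B 3.0909°N, 123.8235°E: 531.9 km

A, G, F, D, C, E, B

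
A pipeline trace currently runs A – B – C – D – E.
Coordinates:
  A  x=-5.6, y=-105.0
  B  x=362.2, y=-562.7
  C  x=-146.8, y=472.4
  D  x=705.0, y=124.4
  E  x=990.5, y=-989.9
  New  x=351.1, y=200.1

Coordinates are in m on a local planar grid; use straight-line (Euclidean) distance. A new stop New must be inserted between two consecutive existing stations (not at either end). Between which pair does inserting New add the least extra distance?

between C and D

Added distance for inserting New between each consecutive pair:
A–B: 645.1 m
B–C: 176.9 m
C–D: 9.3 m
D–E: 562.5 m
Smallest added distance is 9.3 m, inserting between C and D.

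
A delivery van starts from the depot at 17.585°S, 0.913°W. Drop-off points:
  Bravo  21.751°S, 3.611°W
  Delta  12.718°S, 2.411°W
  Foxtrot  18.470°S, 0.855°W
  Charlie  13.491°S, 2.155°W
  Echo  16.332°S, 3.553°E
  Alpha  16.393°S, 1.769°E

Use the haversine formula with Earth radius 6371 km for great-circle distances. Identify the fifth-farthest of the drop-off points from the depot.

Distances from the depot (17.585°S, 0.913°W):
Delta: 564.5 km
Bravo: 542.5 km
Echo: 495.0 km
Charlie: 474.3 km
Alpha: 314.5 km
Foxtrot: 98.6 km
The fifth-farthest is Alpha at 314.5 km.

Alpha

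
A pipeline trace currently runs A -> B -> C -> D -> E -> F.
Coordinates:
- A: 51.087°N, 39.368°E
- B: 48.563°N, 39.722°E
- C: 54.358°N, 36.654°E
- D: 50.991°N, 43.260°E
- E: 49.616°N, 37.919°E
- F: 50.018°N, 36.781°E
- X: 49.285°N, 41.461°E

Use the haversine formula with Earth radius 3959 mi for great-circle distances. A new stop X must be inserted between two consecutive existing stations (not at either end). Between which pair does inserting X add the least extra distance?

between D and E

Added distance for inserting X between each consecutive pair:
A–B: 73.4 mi
B–C: 77.9 mi
C–D: 187.0 mi
D–E: 48.9 mi
E–F: 318.3 mi
Smallest added distance is 48.9 mi, inserting between D and E.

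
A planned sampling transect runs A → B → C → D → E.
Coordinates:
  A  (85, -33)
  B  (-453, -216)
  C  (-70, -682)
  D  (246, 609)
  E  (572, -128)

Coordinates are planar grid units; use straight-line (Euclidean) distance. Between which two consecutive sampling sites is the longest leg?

C–D

Leg distances:
A→B: 568.3
B→C: 603.2
C→D: 1329.1
D→E: 805.9
The longest leg is C–D at 1329.1.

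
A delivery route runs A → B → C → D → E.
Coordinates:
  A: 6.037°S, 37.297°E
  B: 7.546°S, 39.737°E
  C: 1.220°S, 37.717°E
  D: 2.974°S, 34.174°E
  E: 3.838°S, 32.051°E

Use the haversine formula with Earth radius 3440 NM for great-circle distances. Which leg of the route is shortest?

D–E

Leg distances:
A→B: 171.4 NM
B→C: 398.6 NM
C→D: 237.2 NM
D→E: 137.4 NM
The shortest leg is D–E at 137.4 NM.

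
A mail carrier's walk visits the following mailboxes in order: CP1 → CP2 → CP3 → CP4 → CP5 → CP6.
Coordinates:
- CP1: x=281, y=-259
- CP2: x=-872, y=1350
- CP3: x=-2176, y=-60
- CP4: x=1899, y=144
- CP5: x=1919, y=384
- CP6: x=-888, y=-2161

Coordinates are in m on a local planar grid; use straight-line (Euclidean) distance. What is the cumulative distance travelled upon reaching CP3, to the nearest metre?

Leg distances:
CP1→CP2: 1979.5 m  (cumulative 1979.5 m)
CP2→CP3: 1920.6 m  (cumulative 3900.0 m)
Cumulative distance at CP3 ≈ 3900 m.

3900 m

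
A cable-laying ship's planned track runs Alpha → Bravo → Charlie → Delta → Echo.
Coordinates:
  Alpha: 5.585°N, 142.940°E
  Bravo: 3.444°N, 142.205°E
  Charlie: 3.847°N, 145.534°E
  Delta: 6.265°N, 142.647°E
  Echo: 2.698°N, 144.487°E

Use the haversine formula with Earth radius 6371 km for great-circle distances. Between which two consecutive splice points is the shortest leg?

Alpha–Bravo

Leg distances:
Alpha→Bravo: 251.6 km
Bravo→Charlie: 372.1 km
Charlie→Delta: 417.8 km
Delta→Echo: 446.0 km
The shortest leg is Alpha–Bravo at 251.6 km.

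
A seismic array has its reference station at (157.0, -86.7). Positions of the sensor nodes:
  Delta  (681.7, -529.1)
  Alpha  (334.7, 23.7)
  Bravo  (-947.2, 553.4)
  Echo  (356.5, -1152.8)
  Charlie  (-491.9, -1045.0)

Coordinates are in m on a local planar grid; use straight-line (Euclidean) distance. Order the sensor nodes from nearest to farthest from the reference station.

Computing each straight-line distance from (157.0, -86.7):
Alpha (334.7, 23.7): 209.2 m
Delta (681.7, -529.1): 686.3 m
Echo (356.5, -1152.8): 1084.6 m
Charlie (-491.9, -1045.0): 1157.3 m
Bravo (-947.2, 553.4): 1276.3 m

Alpha, Delta, Echo, Charlie, Bravo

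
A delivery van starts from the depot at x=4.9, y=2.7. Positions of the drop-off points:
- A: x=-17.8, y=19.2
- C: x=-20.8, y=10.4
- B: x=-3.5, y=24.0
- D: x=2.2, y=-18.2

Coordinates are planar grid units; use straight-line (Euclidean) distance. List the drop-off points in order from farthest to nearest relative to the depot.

Distances from the depot:
A x=-17.8, y=19.2: 28.1
C x=-20.8, y=10.4: 26.8
B x=-3.5, y=24.0: 22.9
D x=2.2, y=-18.2: 21.1

A, C, B, D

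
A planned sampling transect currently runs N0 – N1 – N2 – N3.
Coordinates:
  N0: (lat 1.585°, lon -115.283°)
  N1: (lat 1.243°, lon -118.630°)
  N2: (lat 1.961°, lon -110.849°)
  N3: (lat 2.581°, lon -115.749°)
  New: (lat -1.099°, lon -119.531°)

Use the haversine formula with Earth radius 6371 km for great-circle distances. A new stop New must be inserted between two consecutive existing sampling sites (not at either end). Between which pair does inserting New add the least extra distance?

between N1 and N2

Added distance for inserting New between each consecutive pair:
N0–N1: 463.7 km
N1–N2: 434.0 km
N2–N3: 1061.4 km
Smallest added distance is 434.0 km, inserting between N1 and N2.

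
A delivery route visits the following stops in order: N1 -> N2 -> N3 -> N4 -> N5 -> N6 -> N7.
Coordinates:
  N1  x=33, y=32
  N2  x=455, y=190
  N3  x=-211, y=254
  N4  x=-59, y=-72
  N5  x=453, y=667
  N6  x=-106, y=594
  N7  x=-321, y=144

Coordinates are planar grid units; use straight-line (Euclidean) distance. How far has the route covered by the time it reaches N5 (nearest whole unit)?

2378

Leg distances:
N1→N2: 450.6  (cumulative 450.6)
N2→N3: 669.1  (cumulative 1119.7)
N3→N4: 359.7  (cumulative 1479.4)
N4→N5: 899.0  (cumulative 2378.4)
Cumulative distance at N5 ≈ 2378.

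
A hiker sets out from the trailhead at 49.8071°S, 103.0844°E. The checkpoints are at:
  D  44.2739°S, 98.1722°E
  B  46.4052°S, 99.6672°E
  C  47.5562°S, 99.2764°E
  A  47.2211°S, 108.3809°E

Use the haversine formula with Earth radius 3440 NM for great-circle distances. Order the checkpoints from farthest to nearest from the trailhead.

Computing each great-circle distance from 49.8071°S, 103.0844°E:
D 44.2739°S, 98.1722°E: 388.1 NM
A 47.2211°S, 108.3809°E: 261.6 NM
B 46.4052°S, 99.6672°E: 245.9 NM
C 47.5562°S, 99.2764°E: 202.6 NM

D, A, B, C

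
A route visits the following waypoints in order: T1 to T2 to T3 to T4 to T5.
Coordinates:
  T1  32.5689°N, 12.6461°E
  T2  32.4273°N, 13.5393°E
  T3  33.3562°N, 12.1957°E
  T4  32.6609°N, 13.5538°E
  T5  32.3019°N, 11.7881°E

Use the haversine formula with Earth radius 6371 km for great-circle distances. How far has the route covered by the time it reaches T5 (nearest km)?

566 km

Leg distances:
T1→T2: 85.2 km  (cumulative 85.2 km)
T2→T3: 162.5 km  (cumulative 247.7 km)
T3→T4: 148.4 km  (cumulative 396.1 km)
T4→T5: 170.4 km  (cumulative 566.5 km)
Cumulative distance at T5 ≈ 566 km.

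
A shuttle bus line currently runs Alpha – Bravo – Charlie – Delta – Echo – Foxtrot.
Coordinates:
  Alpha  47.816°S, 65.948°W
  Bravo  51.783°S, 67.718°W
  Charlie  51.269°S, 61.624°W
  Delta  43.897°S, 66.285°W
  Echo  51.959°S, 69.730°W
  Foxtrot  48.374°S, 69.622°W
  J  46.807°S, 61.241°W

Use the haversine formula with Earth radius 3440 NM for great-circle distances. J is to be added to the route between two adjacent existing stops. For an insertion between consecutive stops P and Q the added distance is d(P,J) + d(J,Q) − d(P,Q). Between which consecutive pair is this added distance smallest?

Added distance for inserting J between each consecutive pair:
Alpha–Bravo: 344.7 NM
Bravo–Charlie: 430.2 NM
Charlie–Delta: 62.6 NM
Delta–Echo: 225.0 NM
Echo–Foxtrot: 589.8 NM
Smallest added distance is 62.6 NM, inserting between Charlie and Delta.

between Charlie and Delta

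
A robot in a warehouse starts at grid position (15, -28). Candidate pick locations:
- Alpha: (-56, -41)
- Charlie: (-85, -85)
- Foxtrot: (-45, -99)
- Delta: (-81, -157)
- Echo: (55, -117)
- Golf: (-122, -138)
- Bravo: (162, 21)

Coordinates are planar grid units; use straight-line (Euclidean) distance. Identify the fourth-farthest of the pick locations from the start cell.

Charlie

Distance to each, sorted:
Golf: 175.7
Delta: 160.8
Bravo: 155.0
Charlie: 115.1
Echo: 97.6
Foxtrot: 93.0
Alpha: 72.2
The fourth-farthest is Charlie at 115.1.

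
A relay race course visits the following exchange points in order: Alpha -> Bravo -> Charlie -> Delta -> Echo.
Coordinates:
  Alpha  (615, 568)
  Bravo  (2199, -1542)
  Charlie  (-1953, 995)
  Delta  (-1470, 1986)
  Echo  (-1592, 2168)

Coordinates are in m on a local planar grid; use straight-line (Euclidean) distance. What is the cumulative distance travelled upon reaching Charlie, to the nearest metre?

7504 m

Leg distances:
Alpha→Bravo: 2638.4 m  (cumulative 2638.4 m)
Bravo→Charlie: 4865.7 m  (cumulative 7504.1 m)
Cumulative distance at Charlie ≈ 7504 m.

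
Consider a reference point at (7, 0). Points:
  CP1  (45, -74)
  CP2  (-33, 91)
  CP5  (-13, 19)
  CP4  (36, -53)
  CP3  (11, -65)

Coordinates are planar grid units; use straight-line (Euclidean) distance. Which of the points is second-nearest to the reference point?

Distance to each, sorted:
CP5: 27.6
CP4: 60.4
CP3: 65.1
CP1: 83.2
CP2: 99.4
The second-nearest is CP4 at 60.4.

CP4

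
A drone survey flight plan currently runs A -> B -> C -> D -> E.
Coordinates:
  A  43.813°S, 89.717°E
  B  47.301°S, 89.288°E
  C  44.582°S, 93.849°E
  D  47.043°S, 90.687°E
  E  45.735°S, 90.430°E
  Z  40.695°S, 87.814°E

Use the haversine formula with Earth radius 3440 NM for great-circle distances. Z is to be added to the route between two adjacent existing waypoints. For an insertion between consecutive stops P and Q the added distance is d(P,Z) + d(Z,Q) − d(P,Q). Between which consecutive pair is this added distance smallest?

Added distance for inserting Z between each consecutive pair:
A–B: 396.9 NM
B–C: 505.0 NM
C–D: 556.6 NM
D–E: 645.1 NM
Smallest added distance is 396.9 NM, inserting between A and B.

between A and B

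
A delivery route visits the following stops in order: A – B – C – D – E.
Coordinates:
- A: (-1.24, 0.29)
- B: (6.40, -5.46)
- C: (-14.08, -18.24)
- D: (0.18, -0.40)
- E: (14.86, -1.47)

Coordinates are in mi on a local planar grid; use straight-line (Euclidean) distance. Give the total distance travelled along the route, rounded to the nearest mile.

Leg distances:
A→B: 9.6 mi  (cumulative 9.6 mi)
B→C: 24.1 mi  (cumulative 33.7 mi)
C→D: 22.8 mi  (cumulative 56.5 mi)
D→E: 14.7 mi  (cumulative 71.3 mi)
Total route length ≈ 71 mi.

71 mi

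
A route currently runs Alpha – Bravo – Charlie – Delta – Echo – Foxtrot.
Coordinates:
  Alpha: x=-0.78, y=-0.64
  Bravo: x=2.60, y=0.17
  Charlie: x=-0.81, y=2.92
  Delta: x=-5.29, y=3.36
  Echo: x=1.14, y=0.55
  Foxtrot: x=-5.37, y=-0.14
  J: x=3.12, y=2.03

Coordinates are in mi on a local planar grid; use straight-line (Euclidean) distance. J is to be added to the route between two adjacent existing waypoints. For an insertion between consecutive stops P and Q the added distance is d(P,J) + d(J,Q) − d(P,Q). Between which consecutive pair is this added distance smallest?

between Bravo and Charlie

Added distance for inserting J between each consecutive pair:
Alpha–Bravo: 3.2 mi
Bravo–Charlie: 1.6 mi
Charlie–Delta: 8.0 mi
Delta–Echo: 4.0 mi
Echo–Foxtrot: 4.7 mi
Smallest added distance is 1.6 mi, inserting between Bravo and Charlie.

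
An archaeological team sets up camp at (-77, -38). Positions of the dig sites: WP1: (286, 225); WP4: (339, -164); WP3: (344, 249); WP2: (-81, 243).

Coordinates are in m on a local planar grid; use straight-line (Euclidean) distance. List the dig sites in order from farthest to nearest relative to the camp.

Distances from the camp:
WP3 (344, 249): 509.5 m
WP1 (286, 225): 448.3 m
WP4 (339, -164): 434.7 m
WP2 (-81, 243): 281.0 m

WP3, WP1, WP4, WP2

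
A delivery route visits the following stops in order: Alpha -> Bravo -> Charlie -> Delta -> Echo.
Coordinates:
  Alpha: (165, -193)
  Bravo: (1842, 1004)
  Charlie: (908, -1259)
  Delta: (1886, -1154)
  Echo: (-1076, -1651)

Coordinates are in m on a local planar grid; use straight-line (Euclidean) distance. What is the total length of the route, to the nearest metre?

Leg distances:
Alpha→Bravo: 2060.4 m  (cumulative 2060.4 m)
Bravo→Charlie: 2448.2 m  (cumulative 4508.5 m)
Charlie→Delta: 983.6 m  (cumulative 5492.2 m)
Delta→Echo: 3003.4 m  (cumulative 8495.6 m)
Total route length ≈ 8496 m.

8496 m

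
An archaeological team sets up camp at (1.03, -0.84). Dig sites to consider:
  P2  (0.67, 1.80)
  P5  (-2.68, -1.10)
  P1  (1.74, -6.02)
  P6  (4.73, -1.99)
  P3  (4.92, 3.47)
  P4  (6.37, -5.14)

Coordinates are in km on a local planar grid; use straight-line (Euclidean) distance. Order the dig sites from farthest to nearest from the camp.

P4, P3, P1, P6, P5, P2

Distances from the camp:
P4 (6.37, -5.14): 6.9 km
P3 (4.92, 3.47): 5.8 km
P1 (1.74, -6.02): 5.2 km
P6 (4.73, -1.99): 3.9 km
P5 (-2.68, -1.10): 3.7 km
P2 (0.67, 1.80): 2.7 km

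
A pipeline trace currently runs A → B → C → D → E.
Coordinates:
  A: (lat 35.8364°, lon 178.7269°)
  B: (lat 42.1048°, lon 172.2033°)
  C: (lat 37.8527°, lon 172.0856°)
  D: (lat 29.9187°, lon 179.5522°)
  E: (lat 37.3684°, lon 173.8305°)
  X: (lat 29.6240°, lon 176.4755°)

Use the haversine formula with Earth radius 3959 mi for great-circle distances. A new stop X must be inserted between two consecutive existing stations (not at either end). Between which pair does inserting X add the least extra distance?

between C and D

Added distance for inserting X between each consecutive pair:
A–B: 786.6 mi
B–C: 1222.6 mi
C–D: 112.3 mi
D–E: 131.3 mi
Smallest added distance is 112.3 mi, inserting between C and D.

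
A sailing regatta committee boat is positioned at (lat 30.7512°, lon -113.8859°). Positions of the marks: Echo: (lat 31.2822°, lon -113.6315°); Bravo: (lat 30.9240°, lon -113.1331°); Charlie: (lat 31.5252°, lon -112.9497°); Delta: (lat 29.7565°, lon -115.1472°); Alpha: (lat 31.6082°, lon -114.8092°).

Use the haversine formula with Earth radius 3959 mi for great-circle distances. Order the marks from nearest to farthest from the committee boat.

Echo, Bravo, Charlie, Alpha, Delta

Computing each great-circle distance from (lat 30.7512°, lon -113.8859°):
Echo (lat 31.2822°, lon -113.6315°): 39.7 mi
Bravo (lat 30.9240°, lon -113.1331°): 46.2 mi
Charlie (lat 31.5252°, lon -112.9497°): 77.0 mi
Alpha (lat 31.6082°, lon -114.8092°): 80.5 mi
Delta (lat 29.7565°, lon -115.1472°): 101.9 mi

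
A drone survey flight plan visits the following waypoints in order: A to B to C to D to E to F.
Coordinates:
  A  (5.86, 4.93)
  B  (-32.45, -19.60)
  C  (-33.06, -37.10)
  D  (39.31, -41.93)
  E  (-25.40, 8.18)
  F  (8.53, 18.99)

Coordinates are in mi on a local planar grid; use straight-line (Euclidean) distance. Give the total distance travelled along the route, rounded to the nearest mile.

Leg distances:
A→B: 45.5 mi  (cumulative 45.5 mi)
B→C: 17.5 mi  (cumulative 63.0 mi)
C→D: 72.5 mi  (cumulative 135.5 mi)
D→E: 81.8 mi  (cumulative 217.4 mi)
E→F: 35.6 mi  (cumulative 253.0 mi)
Total route length ≈ 253 mi.

253 mi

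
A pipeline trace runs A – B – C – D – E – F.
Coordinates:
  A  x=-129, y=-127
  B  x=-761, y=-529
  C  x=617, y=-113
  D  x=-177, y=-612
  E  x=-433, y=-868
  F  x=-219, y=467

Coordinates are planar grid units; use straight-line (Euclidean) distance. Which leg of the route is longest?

B–C

Leg distances:
A→B: 749.0
B→C: 1439.4
C→D: 937.8
D→E: 362.0
E→F: 1352.0
The longest leg is B–C at 1439.4.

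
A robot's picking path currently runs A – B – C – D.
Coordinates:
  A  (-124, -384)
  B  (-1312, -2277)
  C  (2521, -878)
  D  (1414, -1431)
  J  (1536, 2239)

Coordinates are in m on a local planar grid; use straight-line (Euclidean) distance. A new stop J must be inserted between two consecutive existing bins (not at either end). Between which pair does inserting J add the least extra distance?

Added distance for inserting J between each consecutive pair:
A–B: 6208.3 m
B–C: 4527.6 m
C–D: 5703.5 m
Smallest added distance is 4527.6 m, inserting between B and C.

between B and C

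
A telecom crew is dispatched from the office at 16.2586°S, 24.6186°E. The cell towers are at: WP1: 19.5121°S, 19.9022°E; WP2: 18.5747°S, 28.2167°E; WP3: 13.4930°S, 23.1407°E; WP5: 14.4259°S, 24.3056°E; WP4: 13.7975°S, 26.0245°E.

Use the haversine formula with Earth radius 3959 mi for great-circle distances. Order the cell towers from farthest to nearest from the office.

WP1, WP2, WP3, WP4, WP5

Distances from the office:
WP1 19.5121°S, 19.9022°E: 383.0 mi
WP2 18.5747°S, 28.2167°E: 286.1 mi
WP3 13.4930°S, 23.1407°E: 215.1 mi
WP4 13.7975°S, 26.0245°E: 194.2 mi
WP5 14.4259°S, 24.3056°E: 128.3 mi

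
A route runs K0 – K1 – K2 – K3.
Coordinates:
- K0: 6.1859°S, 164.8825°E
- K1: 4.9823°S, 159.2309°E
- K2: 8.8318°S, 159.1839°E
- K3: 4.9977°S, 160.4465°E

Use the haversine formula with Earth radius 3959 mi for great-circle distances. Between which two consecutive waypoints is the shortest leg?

K1–K2

Leg distances:
K0→K1: 397.4 mi
K1→K2: 266.0 mi
K2→K3: 278.7 mi
The shortest leg is K1–K2 at 266.0 mi.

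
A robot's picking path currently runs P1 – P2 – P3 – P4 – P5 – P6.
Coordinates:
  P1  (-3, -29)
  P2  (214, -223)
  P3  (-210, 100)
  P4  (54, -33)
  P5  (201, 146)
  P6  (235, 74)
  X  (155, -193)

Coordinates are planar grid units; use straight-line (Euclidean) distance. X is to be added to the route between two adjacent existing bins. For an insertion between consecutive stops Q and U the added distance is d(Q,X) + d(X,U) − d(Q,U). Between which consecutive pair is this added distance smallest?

between P2 and P3

Added distance for inserting X between each consecutive pair:
P1–P2: 2.8
P2–P3: 1.2
P3–P4: 361.7
P4–P5: 299.7
P5–P6: 541.2
Smallest added distance is 1.2, inserting between P2 and P3.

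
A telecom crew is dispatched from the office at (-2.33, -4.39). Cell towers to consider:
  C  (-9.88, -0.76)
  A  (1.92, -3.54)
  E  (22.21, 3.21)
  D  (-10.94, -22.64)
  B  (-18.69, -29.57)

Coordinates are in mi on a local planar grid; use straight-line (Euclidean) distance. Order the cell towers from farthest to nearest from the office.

B, E, D, C, A

Computing each straight-line distance from (-2.33, -4.39):
B (-18.69, -29.57): 30.0 mi
E (22.21, 3.21): 25.7 mi
D (-10.94, -22.64): 20.2 mi
C (-9.88, -0.76): 8.4 mi
A (1.92, -3.54): 4.3 mi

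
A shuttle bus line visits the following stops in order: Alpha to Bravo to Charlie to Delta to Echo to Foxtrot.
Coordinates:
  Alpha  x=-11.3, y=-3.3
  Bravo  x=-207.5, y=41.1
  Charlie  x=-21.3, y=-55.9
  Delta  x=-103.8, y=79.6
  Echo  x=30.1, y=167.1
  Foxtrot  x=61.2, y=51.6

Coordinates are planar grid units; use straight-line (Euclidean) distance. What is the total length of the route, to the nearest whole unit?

849

Leg distances:
Alpha→Bravo: 201.2  (cumulative 201.2)
Bravo→Charlie: 210.0  (cumulative 411.1)
Charlie→Delta: 158.6  (cumulative 569.8)
Delta→Echo: 160.0  (cumulative 729.7)
Echo→Foxtrot: 119.6  (cumulative 849.3)
Total route length ≈ 849.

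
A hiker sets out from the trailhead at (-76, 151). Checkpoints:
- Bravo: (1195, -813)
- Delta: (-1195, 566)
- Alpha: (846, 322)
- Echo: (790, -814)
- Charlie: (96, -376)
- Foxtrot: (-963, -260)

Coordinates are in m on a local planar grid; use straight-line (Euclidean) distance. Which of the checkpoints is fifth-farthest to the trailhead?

Alpha

Distance to each, sorted:
Bravo: 1595.2 m
Echo: 1296.6 m
Delta: 1193.5 m
Foxtrot: 977.6 m
Alpha: 937.7 m
Charlie: 554.4 m
The fifth-farthest is Alpha at 937.7 m.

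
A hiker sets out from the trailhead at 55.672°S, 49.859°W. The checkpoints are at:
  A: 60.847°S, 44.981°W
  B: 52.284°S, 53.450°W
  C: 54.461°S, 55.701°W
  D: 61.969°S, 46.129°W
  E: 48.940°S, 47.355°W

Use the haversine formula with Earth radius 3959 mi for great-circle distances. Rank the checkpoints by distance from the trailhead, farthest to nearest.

Distance from the trailhead at 55.672°S, 49.859°W to each:
E 48.940°S, 47.355°W: 477.0 mi
D 61.969°S, 46.129°W: 454.9 mi
A 60.847°S, 44.981°W: 398.9 mi
B 52.284°S, 53.450°W: 275.8 mi
C 54.461°S, 55.701°W: 245.7 mi

E, D, A, B, C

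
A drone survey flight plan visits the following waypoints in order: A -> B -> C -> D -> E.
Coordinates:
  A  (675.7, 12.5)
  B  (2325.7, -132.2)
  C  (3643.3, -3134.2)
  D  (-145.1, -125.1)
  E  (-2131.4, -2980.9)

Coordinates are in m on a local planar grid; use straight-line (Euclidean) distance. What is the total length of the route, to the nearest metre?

Leg distances:
A→B: 1656.3 m  (cumulative 1656.3 m)
B→C: 3278.4 m  (cumulative 4934.8 m)
C→D: 4838.0 m  (cumulative 9772.8 m)
D→E: 3478.6 m  (cumulative 13251.4 m)
Total route length ≈ 13251 m.

13251 m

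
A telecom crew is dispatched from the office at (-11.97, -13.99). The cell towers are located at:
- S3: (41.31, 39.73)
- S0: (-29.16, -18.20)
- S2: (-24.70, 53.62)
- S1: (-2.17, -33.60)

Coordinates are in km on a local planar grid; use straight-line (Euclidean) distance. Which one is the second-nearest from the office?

S1

Distances from the office ((-11.97, -13.99)):
S0: 17.7 km
S1: 21.9 km
S2: 68.8 km
S3: 75.7 km
The second-nearest is S1 at 21.9 km.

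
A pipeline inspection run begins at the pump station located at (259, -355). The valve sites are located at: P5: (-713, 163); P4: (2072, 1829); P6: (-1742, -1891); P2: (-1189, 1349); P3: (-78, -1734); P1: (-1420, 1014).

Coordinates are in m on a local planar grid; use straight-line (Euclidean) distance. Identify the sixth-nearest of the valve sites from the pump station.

P4

Distances from the pump station ((259, -355)):
P5: 1101.4 m
P3: 1419.6 m
P1: 2166.4 m
P2: 2236.1 m
P6: 2522.6 m
P4: 2838.5 m
The sixth-nearest is P4 at 2838.5 m.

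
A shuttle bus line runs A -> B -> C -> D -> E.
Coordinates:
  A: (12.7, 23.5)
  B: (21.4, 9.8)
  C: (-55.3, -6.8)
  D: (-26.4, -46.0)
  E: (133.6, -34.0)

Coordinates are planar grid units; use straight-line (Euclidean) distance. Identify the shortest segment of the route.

A–B

Leg distances:
A→B: 16.2
B→C: 78.5
C→D: 48.7
D→E: 160.4
The shortest leg is A–B at 16.2.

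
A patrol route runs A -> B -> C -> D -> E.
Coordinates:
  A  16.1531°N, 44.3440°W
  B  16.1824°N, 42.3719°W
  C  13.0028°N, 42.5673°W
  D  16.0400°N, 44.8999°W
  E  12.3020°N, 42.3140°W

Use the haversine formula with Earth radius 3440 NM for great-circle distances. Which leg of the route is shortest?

Leg distances:
A→B: 113.7 NM
B→C: 191.2 NM
C→D: 227.2 NM
D→E: 270.2 NM
The shortest leg is A–B at 113.7 NM.

A–B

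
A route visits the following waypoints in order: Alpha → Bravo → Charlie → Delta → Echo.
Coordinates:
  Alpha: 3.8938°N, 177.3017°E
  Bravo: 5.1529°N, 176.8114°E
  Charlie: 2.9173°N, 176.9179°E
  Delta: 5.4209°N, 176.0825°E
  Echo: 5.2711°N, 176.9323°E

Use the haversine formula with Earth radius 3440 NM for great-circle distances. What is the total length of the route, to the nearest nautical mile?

Leg distances:
Alpha→Bravo: 81.1 NM  (cumulative 81.1 NM)
Bravo→Charlie: 134.4 NM  (cumulative 215.5 NM)
Charlie→Delta: 158.4 NM  (cumulative 373.9 NM)
Delta→Echo: 51.6 NM  (cumulative 425.5 NM)
Total route length ≈ 425 NM.

425 NM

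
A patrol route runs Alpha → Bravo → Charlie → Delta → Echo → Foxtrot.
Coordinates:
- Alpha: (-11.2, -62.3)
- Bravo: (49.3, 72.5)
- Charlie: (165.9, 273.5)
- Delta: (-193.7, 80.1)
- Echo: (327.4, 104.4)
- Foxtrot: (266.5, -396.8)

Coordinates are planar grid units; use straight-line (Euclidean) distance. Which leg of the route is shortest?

Alpha–Bravo

Leg distances:
Alpha→Bravo: 147.8
Bravo→Charlie: 232.4
Charlie→Delta: 408.3
Delta→Echo: 521.7
Echo→Foxtrot: 504.9
The shortest leg is Alpha–Bravo at 147.8.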